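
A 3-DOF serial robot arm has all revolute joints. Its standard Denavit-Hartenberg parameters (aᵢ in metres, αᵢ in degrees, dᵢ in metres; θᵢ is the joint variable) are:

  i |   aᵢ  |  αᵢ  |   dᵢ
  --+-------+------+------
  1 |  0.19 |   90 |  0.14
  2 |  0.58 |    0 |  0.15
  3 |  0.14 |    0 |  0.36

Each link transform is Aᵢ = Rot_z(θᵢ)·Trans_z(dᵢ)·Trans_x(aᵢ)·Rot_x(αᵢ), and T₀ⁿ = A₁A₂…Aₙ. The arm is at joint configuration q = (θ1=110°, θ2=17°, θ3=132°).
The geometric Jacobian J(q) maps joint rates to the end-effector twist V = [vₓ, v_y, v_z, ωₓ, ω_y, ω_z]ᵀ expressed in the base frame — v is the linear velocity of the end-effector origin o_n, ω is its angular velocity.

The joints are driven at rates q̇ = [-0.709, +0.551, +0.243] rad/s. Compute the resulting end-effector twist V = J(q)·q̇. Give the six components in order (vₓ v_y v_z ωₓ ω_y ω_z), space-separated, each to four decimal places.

0.5914 -0.3299 0.2103 0.7461 0.2716 -0.7090

o_n = [0.2656, 0.7614, 0.3817]
J₁: ẑ×o_n = [-0.7614, 0.2656, 0.0000], ω = ẑ
J2: z=[0.9397, 0.3420, 0.0000] o=[-0.0650, 0.1785, 0.1400] → [0.0827, -0.2271, 0.4347, 0.9397, 0.3420, 0.0000]
J3: z=[0.9397, 0.3420, 0.0000] o=[-0.1137, 0.7511, 0.3096] → [0.0247, -0.0678, -0.1200, 0.9397, 0.3420, 0.0000]
V = J·q̇ = [0.5914, -0.3299, 0.2103, 0.7461, 0.2716, -0.7090]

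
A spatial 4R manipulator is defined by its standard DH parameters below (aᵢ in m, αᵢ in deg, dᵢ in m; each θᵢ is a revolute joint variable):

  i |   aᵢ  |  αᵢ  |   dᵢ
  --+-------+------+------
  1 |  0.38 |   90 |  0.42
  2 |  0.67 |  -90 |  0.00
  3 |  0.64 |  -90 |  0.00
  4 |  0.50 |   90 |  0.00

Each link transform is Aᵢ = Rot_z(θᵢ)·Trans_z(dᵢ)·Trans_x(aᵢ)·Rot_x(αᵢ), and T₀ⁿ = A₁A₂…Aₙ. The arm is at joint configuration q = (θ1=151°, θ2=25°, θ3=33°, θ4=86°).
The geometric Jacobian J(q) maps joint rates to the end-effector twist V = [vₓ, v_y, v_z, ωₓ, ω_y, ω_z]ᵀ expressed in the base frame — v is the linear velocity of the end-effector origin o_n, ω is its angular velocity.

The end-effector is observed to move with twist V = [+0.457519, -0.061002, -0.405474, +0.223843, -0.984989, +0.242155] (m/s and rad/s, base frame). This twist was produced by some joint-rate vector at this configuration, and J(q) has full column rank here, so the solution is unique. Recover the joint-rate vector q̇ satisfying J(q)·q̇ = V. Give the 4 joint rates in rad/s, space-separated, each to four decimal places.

o_n = [-1.6747, 0.5080, 0.4903]
J₁: ẑ×o_n = [-0.5080, -1.6747, 0.0000], ω = ẑ
J2: z=[0.4848, 0.8746, 0.0000] o=[-0.3324, 0.1842, 0.4200] → [0.0615, -0.0341, 1.3310, 0.4848, 0.8746, 0.0000]
J3: z=[0.3696, -0.2049, 0.9063] o=[-0.8634, 0.4786, 0.7032] → [0.0170, -0.6565, -0.1553, 0.3696, -0.2049, 0.9063]
J4: z=[0.0251, -0.9728, -0.2302] o=[-1.4579, 0.4096, 0.9300] → [0.4504, 0.0609, -0.2084, 0.0251, -0.9728, -0.2302]
q̇ = J⁺·V = [-0.2030, -0.1030, 0.6880, 0.7750]

-0.2030 -0.1030 0.6880 0.7750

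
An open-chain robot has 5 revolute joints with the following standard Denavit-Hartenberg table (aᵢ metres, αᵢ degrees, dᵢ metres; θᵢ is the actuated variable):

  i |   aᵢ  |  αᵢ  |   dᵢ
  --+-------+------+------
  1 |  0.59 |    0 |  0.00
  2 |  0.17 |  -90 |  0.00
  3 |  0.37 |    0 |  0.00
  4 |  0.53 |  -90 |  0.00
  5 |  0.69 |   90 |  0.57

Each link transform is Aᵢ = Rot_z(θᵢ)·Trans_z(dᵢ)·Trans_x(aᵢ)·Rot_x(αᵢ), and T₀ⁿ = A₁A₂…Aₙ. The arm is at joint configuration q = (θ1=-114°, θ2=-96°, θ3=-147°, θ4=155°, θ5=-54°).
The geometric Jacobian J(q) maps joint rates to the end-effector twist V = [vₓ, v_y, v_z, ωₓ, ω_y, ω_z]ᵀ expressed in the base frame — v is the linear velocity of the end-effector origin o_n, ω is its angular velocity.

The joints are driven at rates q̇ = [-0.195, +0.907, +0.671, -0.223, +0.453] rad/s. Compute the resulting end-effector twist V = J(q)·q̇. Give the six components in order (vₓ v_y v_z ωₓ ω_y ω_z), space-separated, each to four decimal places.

0.0149 -0.3914 -0.2065 -0.1694 -0.4195 0.2634

o_n = [-1.1312, -0.6690, -0.4931]
J₁: ẑ×o_n = [0.6690, -1.1312, 0.0000], ω = ẑ
J2: z=[0.0000, 0.0000, 1.0000] o=[-0.2400, -0.5390, 0.0000] → [0.1300, -0.8912, 0.0000, 0.0000, 0.0000, 1.0000]
J3: z=[-0.5000, -0.8660, 0.0000] o=[-0.3872, -0.4540, 0.0000] → [0.4271, -0.2466, -0.5368, -0.5000, -0.8660, 0.0000]
J4: z=[-0.5000, -0.8660, 0.0000] o=[-0.1185, -0.6091, 0.2015] → [0.6016, -0.3473, -0.8471, -0.5000, -0.8660, 0.0000]
J5: z=[0.1205, -0.0696, -0.9903] o=[-0.5730, -0.3467, 0.1278] → [-0.2759, 0.6276, -0.0777, 0.1205, -0.0696, -0.9903]
V = J·q̇ = [0.0149, -0.3914, -0.2065, -0.1694, -0.4195, 0.2634]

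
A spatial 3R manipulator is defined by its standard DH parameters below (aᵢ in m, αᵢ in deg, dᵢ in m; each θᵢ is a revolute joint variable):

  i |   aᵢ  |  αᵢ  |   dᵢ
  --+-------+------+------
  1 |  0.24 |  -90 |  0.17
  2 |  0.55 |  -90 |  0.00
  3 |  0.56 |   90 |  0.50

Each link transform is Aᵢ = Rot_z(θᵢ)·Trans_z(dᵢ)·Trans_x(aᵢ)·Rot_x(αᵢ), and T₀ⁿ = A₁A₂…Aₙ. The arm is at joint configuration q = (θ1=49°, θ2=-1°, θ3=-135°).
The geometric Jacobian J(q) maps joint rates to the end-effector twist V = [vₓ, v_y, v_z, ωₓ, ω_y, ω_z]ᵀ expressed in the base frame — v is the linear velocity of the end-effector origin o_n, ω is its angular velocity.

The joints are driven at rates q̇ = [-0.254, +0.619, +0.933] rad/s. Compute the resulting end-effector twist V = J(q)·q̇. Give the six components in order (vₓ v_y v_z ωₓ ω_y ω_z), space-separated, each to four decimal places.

-0.0952 0.2977 -0.0943 -0.4565 0.4184 -1.1869

o_n = [-0.0346, 0.5637, -0.3272]
J₁: ẑ×o_n = [-0.5637, -0.0346, 0.0000], ω = ẑ
J2: z=[-0.7547, 0.6561, 0.0000] o=[0.1575, 0.1811, 0.1700] → [-0.3262, -0.3753, -0.1627, -0.7547, 0.6561, 0.0000]
J3: z=[0.0114, 0.0132, -0.9998] o=[0.5182, 0.5962, 0.1796] → [-0.0391, 0.5586, 0.0069, 0.0114, 0.0132, -0.9998]
V = J·q̇ = [-0.0952, 0.2977, -0.0943, -0.4565, 0.4184, -1.1869]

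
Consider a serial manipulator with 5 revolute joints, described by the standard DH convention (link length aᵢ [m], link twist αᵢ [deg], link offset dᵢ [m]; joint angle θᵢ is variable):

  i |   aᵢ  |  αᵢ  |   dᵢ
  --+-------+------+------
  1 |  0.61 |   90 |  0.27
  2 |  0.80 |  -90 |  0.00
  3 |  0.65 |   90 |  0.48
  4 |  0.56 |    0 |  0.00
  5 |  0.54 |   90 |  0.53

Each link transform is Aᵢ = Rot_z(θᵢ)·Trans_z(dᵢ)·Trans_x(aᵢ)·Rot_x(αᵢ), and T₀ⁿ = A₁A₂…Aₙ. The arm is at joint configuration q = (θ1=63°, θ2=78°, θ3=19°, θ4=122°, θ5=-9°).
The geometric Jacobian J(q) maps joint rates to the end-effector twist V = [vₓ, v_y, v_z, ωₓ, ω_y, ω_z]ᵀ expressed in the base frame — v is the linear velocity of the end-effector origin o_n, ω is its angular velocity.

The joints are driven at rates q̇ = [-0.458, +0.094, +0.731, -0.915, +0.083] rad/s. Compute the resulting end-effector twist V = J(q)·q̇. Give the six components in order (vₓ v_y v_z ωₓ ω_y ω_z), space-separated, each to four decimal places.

o_n = [0.1419, -0.7233, 1.6547]
J₁: ẑ×o_n = [0.7233, 0.1419, -0.0000], ω = ẑ
J2: z=[0.8910, -0.4540, 0.0000] o=[0.2769, 0.5435, 0.2700] → [-0.6287, -1.2338, -1.1901, 0.8910, -0.4540, 0.0000]
J3: z=[-0.4441, -0.8715, 0.2079] o=[0.3524, 0.6917, 1.0525] → [-0.2307, 0.2237, 0.4449, -0.4441, -0.8715, 0.2079]
J4: z=[0.8732, -0.3689, 0.3185] o=[0.0087, 0.4833, 1.7535] → [0.4207, 0.1286, -1.0045, 0.8732, -0.3689, 0.3185]
J5: z=[0.8732, -0.3689, 0.3185] o=[-0.1425, -0.0264, 1.5778] → [0.1935, 0.0234, -0.5036, 0.8732, -0.3689, 0.3185]
V = J·q̇ = [-0.9279, -0.1332, 1.0907, -0.9674, -0.3728, -0.5710]

-0.9279 -0.1332 1.0907 -0.9674 -0.3728 -0.5710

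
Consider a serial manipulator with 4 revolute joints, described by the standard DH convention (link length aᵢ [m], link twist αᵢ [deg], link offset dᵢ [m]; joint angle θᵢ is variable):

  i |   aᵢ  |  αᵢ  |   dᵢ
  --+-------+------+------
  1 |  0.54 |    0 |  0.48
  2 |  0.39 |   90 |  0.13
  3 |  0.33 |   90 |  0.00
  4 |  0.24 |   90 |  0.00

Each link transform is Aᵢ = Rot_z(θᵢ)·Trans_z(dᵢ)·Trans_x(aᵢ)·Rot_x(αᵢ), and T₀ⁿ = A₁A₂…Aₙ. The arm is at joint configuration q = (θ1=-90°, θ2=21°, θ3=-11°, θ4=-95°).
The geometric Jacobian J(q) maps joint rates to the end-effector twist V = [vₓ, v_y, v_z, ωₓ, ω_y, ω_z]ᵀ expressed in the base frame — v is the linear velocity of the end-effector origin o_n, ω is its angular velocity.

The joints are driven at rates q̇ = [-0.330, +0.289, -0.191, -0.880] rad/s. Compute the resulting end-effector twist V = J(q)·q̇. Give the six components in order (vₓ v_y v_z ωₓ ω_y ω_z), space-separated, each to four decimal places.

o_n = [0.4717, -1.1017, 0.5510]
J₁: ẑ×o_n = [1.1017, 0.4717, -0.0000], ω = ẑ
J2: z=[0.0000, 0.0000, 1.0000] o=[0.0000, -0.5400, 0.4800] → [0.5617, 0.4717, -0.0000, 0.0000, 0.0000, 1.0000]
J3: z=[-0.9336, -0.3584, 0.0000] o=[0.1398, -0.9041, 0.6100] → [0.0211, -0.0551, 0.3034, -0.9336, -0.3584, 0.0000]
J4: z=[-0.0684, 0.1781, -0.9816] o=[0.2559, -1.2065, 0.5470] → [0.1036, -0.2116, -0.0456, -0.0684, 0.1781, -0.9816]
V = J·q̇ = [-0.2965, 0.1774, -0.0178, 0.2385, -0.0883, 0.8228]

-0.2965 0.1774 -0.0178 0.2385 -0.0883 0.8228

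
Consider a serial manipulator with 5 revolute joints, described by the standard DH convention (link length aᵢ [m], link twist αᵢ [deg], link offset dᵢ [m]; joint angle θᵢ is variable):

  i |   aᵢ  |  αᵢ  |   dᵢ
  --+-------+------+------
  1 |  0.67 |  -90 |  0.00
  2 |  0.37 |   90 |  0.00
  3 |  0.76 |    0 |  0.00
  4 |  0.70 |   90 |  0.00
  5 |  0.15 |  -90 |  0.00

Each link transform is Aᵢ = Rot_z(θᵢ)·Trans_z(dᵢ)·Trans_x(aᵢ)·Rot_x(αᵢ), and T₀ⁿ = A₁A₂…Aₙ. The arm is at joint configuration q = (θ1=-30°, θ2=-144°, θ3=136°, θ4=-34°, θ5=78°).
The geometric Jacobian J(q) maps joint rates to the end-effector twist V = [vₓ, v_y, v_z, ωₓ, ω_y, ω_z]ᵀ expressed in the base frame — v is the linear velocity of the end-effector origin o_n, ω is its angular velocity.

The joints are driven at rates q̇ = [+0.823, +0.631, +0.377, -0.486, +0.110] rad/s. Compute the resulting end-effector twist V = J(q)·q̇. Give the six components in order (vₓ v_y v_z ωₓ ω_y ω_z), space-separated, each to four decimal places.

-0.7288 0.9912 -0.1854 0.3070 0.5778 0.9744

o_n = [1.3574, 0.6517, -0.3119]
J₁: ẑ×o_n = [-0.6517, 1.3574, 0.0000], ω = ẑ
J2: z=[0.5000, 0.8660, 0.0000] o=[0.5802, -0.3350, 0.0000] → [-0.2701, 0.1560, -0.1797, 0.5000, 0.8660, 0.0000]
J3: z=[-0.5090, 0.2939, -0.8090] o=[0.3210, -0.1853, 0.2175] → [0.5216, -1.1080, -0.7307, -0.5090, 0.2939, -0.8090]
J4: z=[-0.5090, 0.2939, -0.8090] o=[0.9680, 0.0507, -0.1039] → [0.4251, -0.4210, -0.4204, -0.5090, 0.2939, -0.8090]
J5: z=[-0.5814, 0.5757, 0.5749] o=[1.4123, 0.5848, -0.1894] → [-0.1090, -0.1028, -0.0073, -0.5814, 0.5757, 0.5749]
V = J·q̇ = [-0.7288, 0.9912, -0.1854, 0.3070, 0.5778, 0.9744]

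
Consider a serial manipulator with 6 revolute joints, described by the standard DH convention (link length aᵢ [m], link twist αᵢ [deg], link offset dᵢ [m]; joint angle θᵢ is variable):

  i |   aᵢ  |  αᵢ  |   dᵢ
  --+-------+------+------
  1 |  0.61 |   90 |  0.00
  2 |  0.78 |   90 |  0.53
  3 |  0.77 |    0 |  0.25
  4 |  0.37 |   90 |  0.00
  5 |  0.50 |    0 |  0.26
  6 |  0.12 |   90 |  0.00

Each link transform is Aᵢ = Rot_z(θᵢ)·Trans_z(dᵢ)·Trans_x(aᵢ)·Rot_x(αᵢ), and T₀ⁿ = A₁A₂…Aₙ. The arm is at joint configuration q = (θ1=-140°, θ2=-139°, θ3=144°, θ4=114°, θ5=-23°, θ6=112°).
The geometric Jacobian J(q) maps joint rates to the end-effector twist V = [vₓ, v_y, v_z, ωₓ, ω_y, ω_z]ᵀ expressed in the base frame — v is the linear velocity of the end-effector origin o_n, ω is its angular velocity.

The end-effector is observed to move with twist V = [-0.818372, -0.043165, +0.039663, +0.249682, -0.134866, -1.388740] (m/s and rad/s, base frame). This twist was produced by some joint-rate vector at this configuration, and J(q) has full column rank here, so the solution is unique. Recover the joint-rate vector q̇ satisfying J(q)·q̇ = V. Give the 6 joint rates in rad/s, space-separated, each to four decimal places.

o_n = [-0.6788, -0.2792, 0.3091]
J₁: ẑ×o_n = [0.2792, -0.6788, 0.0000], ω = ẑ
J2: z=[-0.6428, 0.7660, 0.0000] o=[-0.4673, -0.3921, 0.0000] → [0.2368, 0.1987, 0.0895, -0.6428, 0.7660, 0.0000]
J3: z=[0.5026, 0.4217, 0.7547] o=[-0.3570, 0.3923, -0.5117] → [0.8529, -0.6554, -0.2017, 0.5026, 0.4217, 0.7547]
J4: z=[0.5026, 0.4217, 0.7547] o=[-0.8824, 0.5422, 0.0856] → [0.7142, 0.0414, -0.4987, 0.5026, 0.4217, 0.7547]
J5: z=[-0.6992, -0.3152, 0.6417] o=[-0.6943, 0.2277, 0.1361] → [0.2707, 0.1309, 0.3592, -0.6992, -0.3152, 0.6417]
J6: z=[-0.6992, -0.3152, 0.6417] o=[-0.7402, -0.3280, 0.2183] → [-0.0600, 0.1029, -0.0148, -0.6992, -0.3152, 0.6417]
q̇ = J⁺·V = [-0.5280, -0.1270, 0.3700, -0.9510, -0.9580, 0.3000]

-0.5280 -0.1270 0.3700 -0.9510 -0.9580 0.3000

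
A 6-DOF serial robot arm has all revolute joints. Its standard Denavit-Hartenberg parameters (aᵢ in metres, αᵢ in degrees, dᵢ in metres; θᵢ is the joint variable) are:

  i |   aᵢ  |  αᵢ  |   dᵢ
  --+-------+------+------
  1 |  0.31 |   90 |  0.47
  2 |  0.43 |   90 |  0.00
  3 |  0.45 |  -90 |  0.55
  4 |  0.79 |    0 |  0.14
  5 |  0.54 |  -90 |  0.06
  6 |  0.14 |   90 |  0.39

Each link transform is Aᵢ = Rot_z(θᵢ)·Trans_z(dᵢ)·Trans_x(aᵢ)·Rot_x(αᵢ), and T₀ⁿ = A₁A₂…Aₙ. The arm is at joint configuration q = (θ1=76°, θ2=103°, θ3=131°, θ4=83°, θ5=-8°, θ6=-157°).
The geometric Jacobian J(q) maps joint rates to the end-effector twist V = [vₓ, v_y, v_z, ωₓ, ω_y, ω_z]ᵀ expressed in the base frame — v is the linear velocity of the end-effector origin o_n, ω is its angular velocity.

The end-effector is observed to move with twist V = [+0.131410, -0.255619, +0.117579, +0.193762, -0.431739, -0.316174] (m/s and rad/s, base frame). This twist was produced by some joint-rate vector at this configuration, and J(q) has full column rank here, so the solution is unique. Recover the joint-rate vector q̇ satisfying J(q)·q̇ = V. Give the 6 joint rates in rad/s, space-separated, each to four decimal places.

o_n = [-0.0607, -0.4138, 0.3606]
J₁: ẑ×o_n = [0.4138, -0.0607, 0.0000], ω = ẑ
J2: z=[0.9703, -0.2419, 0.0000] o=[0.0750, 0.3008, 0.4700] → [0.0265, 0.1062, -0.7262, 0.9703, -0.2419, 0.0000]
J3: z=[0.2357, 0.9454, 0.2250] o=[0.0516, 0.2069, 0.8890] → [-0.3600, 0.0993, -0.0401, 0.2357, 0.9454, 0.2250]
J4: z=[-0.5955, 0.3234, -0.7354] o=[0.5268, 0.7092, 0.7250] → [-0.9437, 0.2150, 0.8588, -0.5955, 0.3234, -0.7354]
J5: z=[-0.5955, 0.3234, -0.7354] o=[0.3326, 0.0094, 0.3842] → [-0.3188, 0.2752, 0.3792, -0.5955, 0.3234, -0.7354]
J6: z=[-0.8028, -0.2067, 0.5592] o=[0.2812, -0.4699, 0.1334] → [-0.0783, -0.0088, -0.1157, -0.8028, -0.2067, 0.5592]
q̇ = J⁺·V = [-0.5810, -0.4500, -0.3930, 0.0360, -0.7810, -0.3480]

-0.5810 -0.4500 -0.3930 0.0360 -0.7810 -0.3480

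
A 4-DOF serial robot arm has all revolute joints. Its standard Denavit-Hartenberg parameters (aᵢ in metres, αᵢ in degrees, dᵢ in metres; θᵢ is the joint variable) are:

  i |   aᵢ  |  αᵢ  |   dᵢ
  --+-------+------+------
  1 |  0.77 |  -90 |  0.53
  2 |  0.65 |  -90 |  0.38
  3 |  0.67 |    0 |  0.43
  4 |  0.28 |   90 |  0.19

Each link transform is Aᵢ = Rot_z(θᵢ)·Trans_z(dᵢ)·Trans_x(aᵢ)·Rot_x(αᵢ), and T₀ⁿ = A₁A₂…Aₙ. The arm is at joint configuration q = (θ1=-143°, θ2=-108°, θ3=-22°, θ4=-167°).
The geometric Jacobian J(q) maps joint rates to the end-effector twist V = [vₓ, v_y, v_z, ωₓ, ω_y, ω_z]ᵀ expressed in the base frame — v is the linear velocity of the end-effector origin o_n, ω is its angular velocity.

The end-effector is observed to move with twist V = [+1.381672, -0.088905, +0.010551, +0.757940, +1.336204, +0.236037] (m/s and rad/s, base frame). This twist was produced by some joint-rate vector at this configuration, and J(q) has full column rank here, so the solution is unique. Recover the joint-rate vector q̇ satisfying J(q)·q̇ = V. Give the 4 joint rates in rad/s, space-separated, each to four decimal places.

0.6940 -0.6110 -0.9370 -0.5450

o_n = [-0.4870, -1.1022, 1.6676]
J₁: ẑ×o_n = [1.1022, -0.4870, 0.0000], ω = ẑ
J2: z=[0.6018, -0.7986, 0.0000] o=[-0.6149, -0.4634, 0.5300] → [-0.9085, -0.6846, -0.2823, 0.6018, -0.7986, 0.0000]
J3: z=[-0.7595, -0.5724, 0.3090] o=[-0.2258, -0.6460, 1.1482] → [-0.1563, 0.3138, 0.1970, -0.7595, -0.5724, 0.3090]
J4: z=[-0.7595, -0.5724, 0.3090] o=[-0.2481, -0.9770, 1.8719] → [0.1556, -0.2290, -0.0417, -0.7595, -0.5724, 0.3090]
q̇ = J⁺·V = [0.6940, -0.6110, -0.9370, -0.5450]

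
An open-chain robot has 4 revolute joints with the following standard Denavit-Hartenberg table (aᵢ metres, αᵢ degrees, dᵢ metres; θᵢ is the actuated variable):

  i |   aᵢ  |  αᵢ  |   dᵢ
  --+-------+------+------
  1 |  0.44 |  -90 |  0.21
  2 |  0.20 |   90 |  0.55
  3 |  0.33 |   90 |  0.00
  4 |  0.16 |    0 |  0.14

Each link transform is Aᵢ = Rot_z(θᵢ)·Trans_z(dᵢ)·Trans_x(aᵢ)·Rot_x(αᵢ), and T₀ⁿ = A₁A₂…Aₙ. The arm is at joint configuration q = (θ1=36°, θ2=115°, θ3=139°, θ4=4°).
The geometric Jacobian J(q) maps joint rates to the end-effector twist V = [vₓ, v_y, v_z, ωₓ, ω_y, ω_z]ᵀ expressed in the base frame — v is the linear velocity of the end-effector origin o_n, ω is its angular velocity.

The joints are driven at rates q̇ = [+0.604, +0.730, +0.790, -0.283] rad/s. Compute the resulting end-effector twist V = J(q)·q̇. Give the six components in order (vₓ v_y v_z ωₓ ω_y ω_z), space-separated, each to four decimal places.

o_n = [-0.1835, 1.0742, 0.2757]
J₁: ẑ×o_n = [-1.0742, -0.1835, 0.0000], ω = ẑ
J2: z=[-0.5878, 0.8090, 0.0000] o=[0.3560, 0.2586, 0.2100] → [0.0531, 0.0386, -0.0429, -0.5878, 0.8090, 0.0000]
J3: z=[0.7332, 0.5327, -0.4226] o=[-0.0357, 0.6539, 0.0287] → [0.3092, -0.1186, 0.3869, 0.7332, 0.5327, -0.4226]
J4: z=[-0.6679, 0.4476, -0.5946] o=[-0.0778, 0.8909, 0.2545] → [0.1185, 0.0770, -0.0751, -0.6679, 0.4476, -0.5946]
V = J·q̇ = [-0.3993, -0.1981, 0.2955, 0.3392, 0.8848, 0.4384]

-0.3993 -0.1981 0.2955 0.3392 0.8848 0.4384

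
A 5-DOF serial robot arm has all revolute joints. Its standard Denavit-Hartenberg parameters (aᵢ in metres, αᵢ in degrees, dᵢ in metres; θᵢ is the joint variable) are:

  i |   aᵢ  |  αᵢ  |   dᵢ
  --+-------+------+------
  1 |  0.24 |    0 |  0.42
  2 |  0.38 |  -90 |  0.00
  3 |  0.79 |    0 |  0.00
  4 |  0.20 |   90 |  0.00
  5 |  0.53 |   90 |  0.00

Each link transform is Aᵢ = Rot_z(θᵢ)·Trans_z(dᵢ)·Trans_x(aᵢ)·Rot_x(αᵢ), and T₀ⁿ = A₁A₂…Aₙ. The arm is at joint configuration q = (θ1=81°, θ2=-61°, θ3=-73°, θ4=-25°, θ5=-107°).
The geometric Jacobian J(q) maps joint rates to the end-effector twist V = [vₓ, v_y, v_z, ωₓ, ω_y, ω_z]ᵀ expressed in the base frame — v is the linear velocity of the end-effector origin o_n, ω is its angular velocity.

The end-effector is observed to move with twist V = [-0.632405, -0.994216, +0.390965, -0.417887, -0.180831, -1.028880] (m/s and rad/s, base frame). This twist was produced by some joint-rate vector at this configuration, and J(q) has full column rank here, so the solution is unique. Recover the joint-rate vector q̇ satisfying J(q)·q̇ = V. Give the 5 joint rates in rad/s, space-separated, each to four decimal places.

-0.5440 -0.4210 -0.6960 0.6690 0.4590

o_n = [0.7791, -0.0324, 1.2201]
J₁: ẑ×o_n = [0.0324, 0.7791, -0.0000], ω = ẑ
J2: z=[0.0000, 0.0000, 1.0000] o=[0.0375, 0.2370, 0.4200] → [0.2695, 0.7416, -0.0000, 0.0000, 0.0000, 1.0000]
J3: z=[-0.3420, 0.9397, 0.0000] o=[0.3946, 0.3670, 0.4200] → [0.7518, 0.2736, -0.2247, -0.3420, 0.9397, 0.0000]
J4: z=[-0.3420, 0.9397, 0.0000] o=[0.6117, 0.4460, 1.1755] → [0.0419, 0.0153, 0.0063, -0.3420, 0.9397, 0.0000]
J5: z=[-0.9305, -0.3387, -0.1392] o=[0.5855, 0.4365, 1.3735] → [-0.0133, -0.1697, 0.5019, -0.9305, -0.3387, -0.1392]
q̇ = J⁺·V = [-0.5440, -0.4210, -0.6960, 0.6690, 0.4590]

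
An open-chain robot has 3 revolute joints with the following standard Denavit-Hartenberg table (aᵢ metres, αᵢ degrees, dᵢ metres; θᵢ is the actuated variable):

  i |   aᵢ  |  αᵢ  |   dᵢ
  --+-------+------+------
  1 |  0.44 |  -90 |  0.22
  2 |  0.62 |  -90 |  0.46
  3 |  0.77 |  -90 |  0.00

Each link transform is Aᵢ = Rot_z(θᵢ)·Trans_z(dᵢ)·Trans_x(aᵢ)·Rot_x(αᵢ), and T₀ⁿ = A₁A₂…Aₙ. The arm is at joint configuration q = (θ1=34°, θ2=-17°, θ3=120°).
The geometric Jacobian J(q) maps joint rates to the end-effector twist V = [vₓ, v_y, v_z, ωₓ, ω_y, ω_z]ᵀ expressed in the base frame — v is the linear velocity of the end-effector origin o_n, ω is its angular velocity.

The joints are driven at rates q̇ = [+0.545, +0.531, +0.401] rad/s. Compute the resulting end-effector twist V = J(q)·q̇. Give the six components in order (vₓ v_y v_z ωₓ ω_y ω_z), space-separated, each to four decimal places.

o_n = [0.6668, 0.2002, 0.2887]
J₁: ẑ×o_n = [-0.2002, 0.6668, 0.0000], ω = ẑ
J2: z=[-0.5592, 0.8290, 0.0000] o=[0.3648, 0.2460, 0.2200] → [0.0570, 0.0384, -0.2247, -0.5592, 0.8290, 0.0000]
J3: z=[0.2424, 0.1635, -0.9563] o=[0.5991, 0.9590, 0.4013] → [-0.7440, -0.0374, -0.1950, 0.2424, 0.1635, -0.9563]
V = J·q̇ = [-0.3772, 0.3688, -0.1975, -0.1997, 0.5058, 0.1615]

-0.3772 0.3688 -0.1975 -0.1997 0.5058 0.1615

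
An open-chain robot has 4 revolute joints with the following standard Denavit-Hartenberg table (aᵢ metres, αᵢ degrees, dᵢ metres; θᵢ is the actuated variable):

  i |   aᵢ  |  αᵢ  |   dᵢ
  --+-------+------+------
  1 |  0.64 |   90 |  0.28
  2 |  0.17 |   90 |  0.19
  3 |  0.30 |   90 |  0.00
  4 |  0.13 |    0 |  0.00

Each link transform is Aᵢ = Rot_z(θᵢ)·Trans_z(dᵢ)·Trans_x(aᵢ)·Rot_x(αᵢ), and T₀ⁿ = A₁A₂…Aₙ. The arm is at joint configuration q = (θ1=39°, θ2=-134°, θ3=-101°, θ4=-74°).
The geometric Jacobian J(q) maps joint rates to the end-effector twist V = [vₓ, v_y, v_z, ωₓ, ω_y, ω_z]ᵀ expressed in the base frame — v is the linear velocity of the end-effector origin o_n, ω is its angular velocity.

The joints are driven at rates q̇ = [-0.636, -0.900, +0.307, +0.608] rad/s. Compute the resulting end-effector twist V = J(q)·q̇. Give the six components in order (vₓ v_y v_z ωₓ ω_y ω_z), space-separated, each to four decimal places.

0.0994 -0.3353 -0.0619 -0.3428 0.7312 0.0066

o_n = [0.4222, 0.5216, 0.1170]
J₁: ẑ×o_n = [-0.5216, 0.4222, 0.0000], ω = ẑ
J2: z=[0.6293, -0.7771, 0.0000] o=[0.4974, 0.4028, 0.2800] → [0.1267, 0.1026, 0.0163, 0.6293, -0.7771, 0.0000]
J3: z=[-0.5590, -0.4527, 0.6947] o=[0.5252, 0.1808, 0.1577] → [-0.2183, -0.0943, -0.2371, -0.5590, -0.4527, 0.6947]
J4: z=[0.6500, 0.2808, 0.7061] o=[0.3707, 0.4347, 0.1989] → [-0.0844, 0.0895, 0.0420, 0.6500, 0.2808, 0.7061]
V = J·q̇ = [0.0994, -0.3353, -0.0619, -0.3428, 0.7312, 0.0066]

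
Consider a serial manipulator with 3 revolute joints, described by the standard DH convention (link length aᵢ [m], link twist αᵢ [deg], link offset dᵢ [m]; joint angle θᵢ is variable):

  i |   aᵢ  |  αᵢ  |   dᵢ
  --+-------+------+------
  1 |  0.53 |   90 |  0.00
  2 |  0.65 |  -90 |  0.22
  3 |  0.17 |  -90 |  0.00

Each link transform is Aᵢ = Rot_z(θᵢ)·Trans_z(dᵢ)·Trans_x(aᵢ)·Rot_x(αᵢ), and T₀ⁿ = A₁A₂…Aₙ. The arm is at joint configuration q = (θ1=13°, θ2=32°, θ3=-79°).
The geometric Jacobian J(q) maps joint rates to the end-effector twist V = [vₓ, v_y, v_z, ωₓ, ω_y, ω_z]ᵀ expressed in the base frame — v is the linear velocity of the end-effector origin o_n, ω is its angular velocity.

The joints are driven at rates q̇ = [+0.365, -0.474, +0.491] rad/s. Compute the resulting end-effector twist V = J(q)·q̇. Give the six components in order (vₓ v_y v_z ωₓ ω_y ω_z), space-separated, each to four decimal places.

o_n = [1.1674, -0.1275, 0.3616]
J₁: ẑ×o_n = [0.1275, 1.1674, -0.0000], ω = ẑ
J2: z=[0.2250, -0.9744, 0.0000] o=[0.5164, 0.1192, 0.0000] → [-0.3524, -0.0814, 0.5787, 0.2250, -0.9744, 0.0000]
J3: z=[-0.5163, -0.1192, 0.8480] o=[1.1030, 0.0289, 0.3444] → [0.1306, 0.0634, 0.0884, -0.5163, -0.1192, 0.8480]
V = J·q̇ = [0.2777, 0.4958, -0.2309, -0.3601, 0.4033, 0.7814]

0.2777 0.4958 -0.2309 -0.3601 0.4033 0.7814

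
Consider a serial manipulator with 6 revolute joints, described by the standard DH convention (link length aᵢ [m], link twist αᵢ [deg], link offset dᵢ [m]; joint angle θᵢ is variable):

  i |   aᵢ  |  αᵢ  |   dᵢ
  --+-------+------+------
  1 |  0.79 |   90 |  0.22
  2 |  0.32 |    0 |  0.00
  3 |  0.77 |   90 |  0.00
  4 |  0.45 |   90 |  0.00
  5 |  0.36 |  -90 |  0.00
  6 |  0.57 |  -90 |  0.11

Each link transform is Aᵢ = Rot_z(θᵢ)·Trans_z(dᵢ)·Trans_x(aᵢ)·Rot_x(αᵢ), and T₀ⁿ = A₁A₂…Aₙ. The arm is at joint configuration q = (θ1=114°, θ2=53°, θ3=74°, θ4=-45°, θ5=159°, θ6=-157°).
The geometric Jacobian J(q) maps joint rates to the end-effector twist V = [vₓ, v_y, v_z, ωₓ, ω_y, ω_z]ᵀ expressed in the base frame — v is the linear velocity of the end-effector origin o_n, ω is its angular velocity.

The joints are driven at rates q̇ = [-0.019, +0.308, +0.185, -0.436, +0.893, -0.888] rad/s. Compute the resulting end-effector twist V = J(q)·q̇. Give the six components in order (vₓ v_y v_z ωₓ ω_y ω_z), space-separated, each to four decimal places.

o_n = [-0.6079, -0.0028, 1.1861]
J₁: ẑ×o_n = [0.0028, -0.6079, 0.0000], ω = ẑ
J2: z=[0.9135, 0.4067, 0.0000] o=[-0.3213, 0.7217, 0.2200] → [0.3930, -0.8826, -0.5453, 0.9135, 0.4067, 0.0000]
J3: z=[0.9135, 0.4067, 0.0000] o=[-0.3997, 0.8976, 0.4756] → [0.2890, -0.6491, -0.7379, 0.9135, 0.4067, 0.0000]
J4: z=[-0.3248, 0.7296, 0.6018] o=[-0.2112, 0.4743, 1.0905] → [0.3569, -0.2077, 0.4445, -0.3248, 0.7296, 0.6018]
J5: z=[-0.8191, 0.1012, -0.5647] o=[-0.4240, 0.1699, 1.3446] → [-0.1136, -0.0260, 0.1601, -0.8191, 0.1012, -0.5647]
J6: z=[0.4727, -0.4387, -0.7642] o=[-0.3069, 0.4914, 1.2325] → [-0.3574, 0.2519, -0.3657, 0.4727, -0.4387, -0.7642]
V = J·q̇ = [0.2347, -0.5367, -0.0305, -0.5592, 0.3624, -0.1071]

0.2347 -0.5367 -0.0305 -0.5592 0.3624 -0.1071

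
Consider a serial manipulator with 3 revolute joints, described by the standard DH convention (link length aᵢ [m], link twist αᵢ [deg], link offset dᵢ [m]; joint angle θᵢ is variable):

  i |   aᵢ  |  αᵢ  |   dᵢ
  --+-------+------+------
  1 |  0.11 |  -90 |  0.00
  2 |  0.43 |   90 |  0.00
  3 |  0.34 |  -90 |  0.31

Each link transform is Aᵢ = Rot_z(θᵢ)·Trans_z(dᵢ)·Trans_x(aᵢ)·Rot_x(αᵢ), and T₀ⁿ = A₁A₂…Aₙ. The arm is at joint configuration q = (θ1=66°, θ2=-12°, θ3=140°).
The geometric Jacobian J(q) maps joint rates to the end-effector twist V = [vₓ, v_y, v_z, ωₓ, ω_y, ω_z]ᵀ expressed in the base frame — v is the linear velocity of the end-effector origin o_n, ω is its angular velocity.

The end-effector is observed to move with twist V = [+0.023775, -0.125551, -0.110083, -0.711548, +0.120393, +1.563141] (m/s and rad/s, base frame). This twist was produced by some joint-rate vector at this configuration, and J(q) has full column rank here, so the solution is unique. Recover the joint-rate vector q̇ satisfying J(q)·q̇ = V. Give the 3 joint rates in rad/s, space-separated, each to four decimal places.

o_n = [-0.1137, 0.2820, 0.3385]
J₁: ẑ×o_n = [-0.2820, -0.1137, 0.0000], ω = ẑ
J2: z=[-0.9135, 0.4067, 0.0000] o=[0.0447, 0.1005, 0.0000] → [0.1377, 0.3092, -0.1014, -0.9135, 0.4067, 0.0000]
J3: z=[-0.0846, -0.1899, 0.9781] o=[0.2158, 0.4847, 0.0894] → [0.1510, -0.3012, -0.0454, -0.0846, -0.1899, 0.9781]
q̇ = J⁺·V = [0.7190, 0.6990, 0.8630]

0.7190 0.6990 0.8630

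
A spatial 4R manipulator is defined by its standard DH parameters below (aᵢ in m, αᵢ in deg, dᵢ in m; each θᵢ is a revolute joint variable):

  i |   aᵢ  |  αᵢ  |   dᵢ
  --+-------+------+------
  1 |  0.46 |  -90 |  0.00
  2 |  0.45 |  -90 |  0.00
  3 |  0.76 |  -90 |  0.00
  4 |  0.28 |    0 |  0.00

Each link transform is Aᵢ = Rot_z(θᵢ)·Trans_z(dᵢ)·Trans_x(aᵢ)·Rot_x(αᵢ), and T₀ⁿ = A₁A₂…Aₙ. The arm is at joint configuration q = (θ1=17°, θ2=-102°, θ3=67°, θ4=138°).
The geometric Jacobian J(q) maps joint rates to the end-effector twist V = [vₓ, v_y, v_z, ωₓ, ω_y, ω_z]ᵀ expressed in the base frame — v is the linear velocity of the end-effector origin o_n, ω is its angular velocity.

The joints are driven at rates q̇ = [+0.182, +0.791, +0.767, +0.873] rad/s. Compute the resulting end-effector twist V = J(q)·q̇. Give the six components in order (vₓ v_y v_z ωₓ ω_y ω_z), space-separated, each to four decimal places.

0.8086 0.2580 -0.1515 0.7457 0.6984 -0.4446

o_n = [0.2808, -0.4454, 0.6122]
J₁: ẑ×o_n = [0.4454, 0.2808, -0.0000], ω = ẑ
J2: z=[-0.2924, 0.9563, 0.0000] o=[0.4399, 0.1345, 0.0000] → [0.5854, 0.1790, 0.3217, -0.2924, 0.9563, 0.0000]
J3: z=[0.9354, 0.2860, 0.2079] o=[0.3504, 0.1071, 0.4402] → [0.1641, -0.1753, -0.4969, 0.9354, 0.2860, 0.2079]
J4: z=[0.2973, -0.3177, -0.9004] o=[0.4959, -0.5799, 0.7306] → [0.1588, 0.2289, -0.0283, 0.2973, -0.3177, -0.9004]
V = J·q̇ = [0.8086, 0.2580, -0.1515, 0.7457, 0.6984, -0.4446]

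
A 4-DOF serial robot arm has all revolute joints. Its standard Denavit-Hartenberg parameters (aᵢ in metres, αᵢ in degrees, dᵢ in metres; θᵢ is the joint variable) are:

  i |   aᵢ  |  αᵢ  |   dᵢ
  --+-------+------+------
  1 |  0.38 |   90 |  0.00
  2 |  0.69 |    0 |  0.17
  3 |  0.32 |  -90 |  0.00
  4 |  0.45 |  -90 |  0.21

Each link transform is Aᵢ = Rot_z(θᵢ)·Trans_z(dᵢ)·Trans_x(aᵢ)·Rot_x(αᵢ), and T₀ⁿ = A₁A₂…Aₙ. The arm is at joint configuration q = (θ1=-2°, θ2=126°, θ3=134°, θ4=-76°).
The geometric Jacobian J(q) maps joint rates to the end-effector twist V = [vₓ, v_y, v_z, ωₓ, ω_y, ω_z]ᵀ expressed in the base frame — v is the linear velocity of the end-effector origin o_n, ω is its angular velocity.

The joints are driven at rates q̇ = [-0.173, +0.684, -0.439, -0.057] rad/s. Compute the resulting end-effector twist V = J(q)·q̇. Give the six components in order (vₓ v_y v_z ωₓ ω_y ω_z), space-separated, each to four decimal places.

o_n = [0.0855, -0.6100, 0.0994]
J₁: ẑ×o_n = [0.6100, 0.0855, -0.0000], ω = ẑ
J2: z=[-0.0349, -0.9994, 0.0000] o=[0.3798, -0.0133, 0.0000] → [-0.0993, 0.0035, -0.2732, -0.0349, -0.9994, 0.0000]
J3: z=[-0.0349, -0.9994, 0.0000] o=[-0.0315, -0.1690, 0.5582] → [0.4585, -0.0160, 0.1323, -0.0349, -0.9994, 0.0000]
J4: z=[0.9842, -0.0344, -0.1736] o=[-0.0870, -0.1671, 0.2431] → [-0.0720, 0.1114, -0.4300, 0.9842, -0.0344, -0.1736]
V = J·q̇ = [-0.3707, -0.0117, -0.2205, -0.0647, -0.2429, -0.1631]

-0.3707 -0.0117 -0.2205 -0.0647 -0.2429 -0.1631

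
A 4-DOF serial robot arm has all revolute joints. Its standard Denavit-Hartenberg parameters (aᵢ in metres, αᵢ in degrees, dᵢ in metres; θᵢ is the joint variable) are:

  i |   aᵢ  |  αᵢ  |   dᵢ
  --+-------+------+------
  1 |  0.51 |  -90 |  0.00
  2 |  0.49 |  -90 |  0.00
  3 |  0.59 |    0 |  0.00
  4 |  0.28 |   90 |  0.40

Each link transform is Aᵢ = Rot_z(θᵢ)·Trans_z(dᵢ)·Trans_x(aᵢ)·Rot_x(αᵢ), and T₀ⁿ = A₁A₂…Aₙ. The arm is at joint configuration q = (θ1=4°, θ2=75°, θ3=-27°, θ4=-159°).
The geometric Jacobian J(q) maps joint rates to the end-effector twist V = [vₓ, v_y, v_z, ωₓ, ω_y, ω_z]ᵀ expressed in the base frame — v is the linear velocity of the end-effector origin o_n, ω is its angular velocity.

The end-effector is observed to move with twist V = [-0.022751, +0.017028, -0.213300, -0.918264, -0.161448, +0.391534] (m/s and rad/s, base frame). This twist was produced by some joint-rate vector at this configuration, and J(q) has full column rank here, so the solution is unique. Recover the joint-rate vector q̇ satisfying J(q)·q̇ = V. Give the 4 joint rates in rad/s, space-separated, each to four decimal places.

0.6400 -0.0970 0.8560 0.1040

o_n = [0.2970, 0.2599, -0.8156]
J₁: ẑ×o_n = [-0.2599, 0.2970, 0.0000], ω = ẑ
J2: z=[-0.0698, 0.9976, 0.0000] o=[0.5088, 0.0356, 0.0000] → [-0.8136, -0.0569, 0.1956, -0.0698, 0.9976, 0.0000]
J3: z=[-0.9636, -0.0674, -0.2588] o=[0.6353, 0.0444, -0.4733] → [0.0788, -0.2423, -0.2305, -0.9636, -0.0674, -0.2588]
J4: z=[-0.9636, -0.0674, -0.2588] o=[0.7523, 0.3211, -0.9811] → [-0.0270, 0.2773, 0.0283, -0.9636, -0.0674, -0.2588]
q̇ = J⁺·V = [0.6400, -0.0970, 0.8560, 0.1040]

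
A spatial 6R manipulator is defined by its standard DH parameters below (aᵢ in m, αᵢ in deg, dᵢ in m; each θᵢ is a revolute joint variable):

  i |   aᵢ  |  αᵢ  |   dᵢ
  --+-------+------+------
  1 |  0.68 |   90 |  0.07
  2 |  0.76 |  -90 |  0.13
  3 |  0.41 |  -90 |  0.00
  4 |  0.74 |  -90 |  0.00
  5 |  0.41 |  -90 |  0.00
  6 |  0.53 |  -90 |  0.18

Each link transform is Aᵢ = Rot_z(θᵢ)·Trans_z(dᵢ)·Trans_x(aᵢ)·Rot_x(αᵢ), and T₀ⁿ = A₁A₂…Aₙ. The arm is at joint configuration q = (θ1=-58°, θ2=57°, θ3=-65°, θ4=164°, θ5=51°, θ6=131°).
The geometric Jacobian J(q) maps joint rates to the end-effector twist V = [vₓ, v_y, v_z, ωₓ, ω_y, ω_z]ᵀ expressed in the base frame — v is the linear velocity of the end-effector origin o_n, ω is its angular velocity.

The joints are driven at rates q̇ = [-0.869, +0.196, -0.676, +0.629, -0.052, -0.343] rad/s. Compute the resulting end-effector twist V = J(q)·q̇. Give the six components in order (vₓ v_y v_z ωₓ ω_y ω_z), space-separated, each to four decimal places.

-0.9200 -0.0749 0.0285 0.8693 -0.6735 -0.7480

o_n = [0.6794, -1.3002, 0.2457]
J₁: ẑ×o_n = [1.3002, 0.6794, -0.0000], ω = ẑ
J2: z=[-0.8480, -0.5299, 0.0000] o=[0.3603, -0.5767, 0.0700] → [-0.0931, 0.1490, 0.7827, -0.8480, -0.5299, 0.0000]
J3: z=[-0.4444, 0.7112, 0.5446] o=[0.4694, -0.9966, 0.7074] → [-0.1630, -0.0909, -0.0144, -0.4444, 0.7112, 0.5446]
J4: z=[0.6200, -0.1947, 0.7601] o=[0.2043, -1.2735, 0.8527] → [0.1384, 0.7374, 0.0759, 0.6200, -0.1947, 0.7601]
J5: z=[-0.2490, 0.8699, 0.4258] o=[0.7549, -0.9381, 0.4895] → [-0.0579, -0.0929, 0.1559, -0.2490, 0.8699, 0.4258]
J6: z=[-0.9684, -0.2298, -0.0969] o=[0.7494, -0.7591, 0.1207] → [-0.0812, 0.1279, 0.5079, -0.9684, -0.2298, -0.0969]
V = J·q̇ = [-0.9200, -0.0749, 0.0285, 0.8693, -0.6735, -0.7480]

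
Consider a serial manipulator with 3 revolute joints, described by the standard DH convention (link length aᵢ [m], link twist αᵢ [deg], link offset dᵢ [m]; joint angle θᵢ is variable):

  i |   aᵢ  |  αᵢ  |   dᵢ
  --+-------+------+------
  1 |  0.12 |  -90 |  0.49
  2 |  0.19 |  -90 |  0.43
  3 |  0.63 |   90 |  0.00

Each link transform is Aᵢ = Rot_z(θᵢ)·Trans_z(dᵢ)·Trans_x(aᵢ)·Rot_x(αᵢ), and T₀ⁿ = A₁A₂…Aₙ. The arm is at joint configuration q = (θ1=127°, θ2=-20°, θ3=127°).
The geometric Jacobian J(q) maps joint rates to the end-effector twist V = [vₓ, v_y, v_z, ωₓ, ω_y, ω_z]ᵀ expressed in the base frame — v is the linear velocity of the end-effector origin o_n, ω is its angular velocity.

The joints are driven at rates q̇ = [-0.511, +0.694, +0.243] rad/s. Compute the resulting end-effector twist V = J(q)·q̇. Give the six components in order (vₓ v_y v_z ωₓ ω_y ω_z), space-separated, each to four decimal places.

0.0215 -0.2307 0.0815 -0.6043 -0.3513 -0.7393

o_n = [0.0932, -0.0021, 0.4253]
J₁: ẑ×o_n = [0.0021, 0.0932, -0.0000], ω = ẑ
J2: z=[-0.7986, -0.6018, 0.0000] o=[-0.0722, 0.0958, 0.4900] → [0.0389, -0.0517, 0.1777, -0.7986, -0.6018, 0.0000]
J3: z=[-0.2058, 0.2731, -0.9397] o=[-0.5231, -0.0204, 0.5550] → [-0.0183, -0.6058, -0.1721, -0.2058, 0.2731, -0.9397]
V = J·q̇ = [0.0215, -0.2307, 0.0815, -0.6043, -0.3513, -0.7393]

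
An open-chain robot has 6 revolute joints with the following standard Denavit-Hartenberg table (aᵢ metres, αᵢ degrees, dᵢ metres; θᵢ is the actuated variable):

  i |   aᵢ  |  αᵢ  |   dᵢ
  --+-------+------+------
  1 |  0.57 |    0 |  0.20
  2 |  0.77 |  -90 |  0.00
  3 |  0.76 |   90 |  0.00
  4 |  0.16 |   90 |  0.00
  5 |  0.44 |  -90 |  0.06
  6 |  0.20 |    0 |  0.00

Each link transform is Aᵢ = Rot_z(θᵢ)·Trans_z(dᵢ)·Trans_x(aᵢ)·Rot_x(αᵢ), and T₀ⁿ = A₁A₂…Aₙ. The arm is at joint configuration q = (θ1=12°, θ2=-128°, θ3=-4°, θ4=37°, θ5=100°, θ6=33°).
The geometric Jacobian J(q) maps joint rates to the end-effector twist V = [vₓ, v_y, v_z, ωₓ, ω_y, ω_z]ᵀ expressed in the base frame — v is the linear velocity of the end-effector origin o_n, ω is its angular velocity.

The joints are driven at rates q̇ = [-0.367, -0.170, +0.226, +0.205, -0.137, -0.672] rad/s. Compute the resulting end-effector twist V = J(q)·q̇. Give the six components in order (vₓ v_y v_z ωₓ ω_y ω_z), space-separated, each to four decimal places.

-0.8477 -0.0902 -0.0712 0.4742 -0.7014 -0.1850

o_n = [-0.0356, -1.2616, 0.8510]
J₁: ẑ×o_n = [1.2616, -0.0356, 0.0000], ω = ẑ
J2: z=[0.0000, 0.0000, 1.0000] o=[0.5575, 0.1185, 0.2000] → [1.3801, -0.5932, 0.0000, 0.0000, 0.0000, 1.0000]
J3: z=[0.8988, -0.4384, 0.0000] o=[0.2200, -0.5736, 0.2000] → [-0.2854, -0.5851, -0.7304, 0.8988, -0.4384, 0.0000]
J4: z=[0.0306, 0.0627, 0.9976] o=[-0.1124, -1.2550, 0.2530] → [0.0441, 0.0583, -0.0050, 0.0306, 0.0627, 0.9976]
J5: z=[-0.9810, -0.1895, 0.0420] o=[-0.0817, -1.4118, 0.2619] → [-0.1179, 0.5798, -0.1386, -0.9810, -0.1895, 0.0420]
J6: z=[-0.1941, 0.9541, -0.2281] o=[-0.1419, -1.3211, 0.6925] → [0.1649, 0.0065, -0.1130, -0.1941, 0.9541, -0.2281]
V = J·q̇ = [-0.8477, -0.0902, -0.0712, 0.4742, -0.7014, -0.1850]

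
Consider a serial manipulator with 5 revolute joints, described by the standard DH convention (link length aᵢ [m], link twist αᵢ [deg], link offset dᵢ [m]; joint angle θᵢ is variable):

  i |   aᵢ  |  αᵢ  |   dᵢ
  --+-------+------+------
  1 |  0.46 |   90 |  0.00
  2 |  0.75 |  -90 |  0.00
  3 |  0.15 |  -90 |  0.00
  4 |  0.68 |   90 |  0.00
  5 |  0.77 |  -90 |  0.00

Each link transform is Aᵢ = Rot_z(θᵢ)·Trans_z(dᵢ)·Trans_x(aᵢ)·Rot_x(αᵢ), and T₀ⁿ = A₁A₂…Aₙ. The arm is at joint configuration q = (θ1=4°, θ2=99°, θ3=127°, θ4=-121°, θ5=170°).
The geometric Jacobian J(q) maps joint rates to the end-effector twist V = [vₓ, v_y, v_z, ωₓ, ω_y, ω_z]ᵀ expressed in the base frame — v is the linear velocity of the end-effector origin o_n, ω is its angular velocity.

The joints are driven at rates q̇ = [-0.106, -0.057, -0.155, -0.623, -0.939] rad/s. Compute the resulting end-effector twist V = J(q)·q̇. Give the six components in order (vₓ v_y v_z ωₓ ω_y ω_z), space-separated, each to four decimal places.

o_n = [0.4375, 0.1023, 0.5327]
J₁: ẑ×o_n = [-0.1023, 0.4375, 0.0000], ω = ẑ
J2: z=[0.0698, -0.9976, 0.0000] o=[0.4589, 0.0321, 0.0000] → [-0.5314, -0.0372, -0.0164, 0.0698, -0.9976, 0.0000]
J3: z=[-0.9853, -0.0689, -0.1564] o=[0.3418, 0.0239, 0.7408] → [0.0266, -0.2200, -0.0707, -0.9853, -0.0689, -0.1564]
J4: z=[0.1666, -0.5916, -0.7888] o=[0.3476, 0.1444, 0.6516] → [0.0372, -0.0511, 0.0462, 0.1666, -0.5916, -0.7888]
J5: z=[0.4747, -0.6530, 0.5901] o=[-0.2401, -0.1771, 0.7686] → [-0.0108, 0.5119, 0.5751, 0.4747, -0.6530, 0.5901]
V = J·q̇ = [0.0240, -0.4589, -0.5570, -0.4008, 1.0493, -0.1444]

0.0240 -0.4589 -0.5570 -0.4008 1.0493 -0.1444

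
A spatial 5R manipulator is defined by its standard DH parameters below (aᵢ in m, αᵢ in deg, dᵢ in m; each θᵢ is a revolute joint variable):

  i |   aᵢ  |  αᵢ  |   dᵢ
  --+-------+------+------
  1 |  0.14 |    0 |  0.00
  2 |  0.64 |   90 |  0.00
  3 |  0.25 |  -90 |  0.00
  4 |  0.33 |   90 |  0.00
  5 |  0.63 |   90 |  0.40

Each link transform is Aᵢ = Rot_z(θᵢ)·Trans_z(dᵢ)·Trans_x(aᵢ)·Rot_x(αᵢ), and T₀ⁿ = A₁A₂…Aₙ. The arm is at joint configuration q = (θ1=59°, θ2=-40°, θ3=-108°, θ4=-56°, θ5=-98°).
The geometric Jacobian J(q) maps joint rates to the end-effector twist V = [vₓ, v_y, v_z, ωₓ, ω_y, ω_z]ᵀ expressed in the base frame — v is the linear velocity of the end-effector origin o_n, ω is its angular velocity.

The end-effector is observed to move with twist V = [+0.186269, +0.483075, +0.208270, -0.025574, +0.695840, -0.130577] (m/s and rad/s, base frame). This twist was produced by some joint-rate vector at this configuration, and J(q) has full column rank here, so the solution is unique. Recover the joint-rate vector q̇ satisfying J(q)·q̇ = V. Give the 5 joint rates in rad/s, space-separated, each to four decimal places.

0.5650 0.0440 -0.2340 0.4210 -0.7730

o_n = [0.2387, -0.2717, 0.1415]
J₁: ẑ×o_n = [0.2717, 0.2387, -0.0000], ω = ẑ
J2: z=[0.0000, 0.0000, 1.0000] o=[0.0721, 0.1200, 0.0000] → [0.3917, 0.1666, -0.0000, 0.0000, 0.0000, 1.0000]
J3: z=[0.3256, -0.9455, 0.0000] o=[0.6772, 0.3284, 0.0000] → [-0.1338, -0.0461, -0.6100, 0.3256, -0.9455, 0.0000]
J4: z=[0.8992, 0.3096, -0.3090] o=[0.6042, 0.3032, -0.2378] → [-0.0602, -0.2281, -0.4038, 0.8992, 0.3096, -0.3090]
J5: z=[0.4243, -0.4453, 0.7885] o=[0.6393, 0.0260, -0.4133] → [-0.0124, -0.5513, -0.3047, 0.4243, -0.4453, 0.7885]
q̇ = J⁺·V = [0.5650, 0.0440, -0.2340, 0.4210, -0.7730]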